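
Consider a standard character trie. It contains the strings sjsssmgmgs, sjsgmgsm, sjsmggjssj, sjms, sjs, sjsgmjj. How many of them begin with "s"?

Walk to "s"; the words in its subtree are exactly those with that prefix.
Matches: "sjms", "sjs", "sjsgmgsm", "sjsgmjj", "sjsmggjssj", "sjsssmgmgs"
Count: 6

6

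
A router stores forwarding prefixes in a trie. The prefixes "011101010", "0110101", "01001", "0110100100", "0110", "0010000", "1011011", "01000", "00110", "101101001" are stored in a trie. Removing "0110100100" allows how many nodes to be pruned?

4

A node on "0110100100"'s path can go only if nothing else ends at it or branches off below it.
The suffix "0100" (4 nodes) is used only by "0110100100"; the node for "011010" still has the child "1", so pruning stops there.
Nodes removed: 4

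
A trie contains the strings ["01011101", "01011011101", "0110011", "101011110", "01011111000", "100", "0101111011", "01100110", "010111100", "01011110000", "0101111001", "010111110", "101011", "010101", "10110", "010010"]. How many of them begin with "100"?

1

Walk to "100"; the words in its subtree are exactly those with that prefix.
Matches: "100"
Count: 1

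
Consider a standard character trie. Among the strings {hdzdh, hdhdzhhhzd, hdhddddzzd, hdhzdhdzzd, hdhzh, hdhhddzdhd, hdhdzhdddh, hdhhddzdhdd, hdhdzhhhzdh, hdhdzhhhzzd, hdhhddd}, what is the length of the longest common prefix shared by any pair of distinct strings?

Look for the deepest trie node that still has at least two words in its subtree.
e.g. "hdhdzhhhzd" and "hdhdzhhhzdh" share the prefix "hdhdzhhhzd" of length 10; no pair shares a longer one.
Longest shared-prefix length: 10

10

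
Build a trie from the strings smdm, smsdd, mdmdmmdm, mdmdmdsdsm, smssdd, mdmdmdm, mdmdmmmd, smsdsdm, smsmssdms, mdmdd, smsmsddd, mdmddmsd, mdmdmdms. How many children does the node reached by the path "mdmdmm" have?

2

Walk "mdmdmm" from the root, arriving at one node.
Distinct next characters after "mdmdmm": d, m.
That node has 2 child edges.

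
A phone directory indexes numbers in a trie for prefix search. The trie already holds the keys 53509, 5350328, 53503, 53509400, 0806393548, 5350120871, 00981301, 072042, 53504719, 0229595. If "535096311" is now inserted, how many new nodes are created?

4

"53509" is already a path in the trie; the remaining "6311" must be added.
So 9 − 5 = 4 new nodes.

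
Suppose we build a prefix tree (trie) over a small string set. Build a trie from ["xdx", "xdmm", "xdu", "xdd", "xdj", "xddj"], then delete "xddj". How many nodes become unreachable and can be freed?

A node on "xddj"'s path can go only if nothing else ends at it or branches off below it.
The suffix "j" (1 node) is used only by "xddj"; "xdd" is itself a stored word, so pruning stops there.
Nodes removed: 1

1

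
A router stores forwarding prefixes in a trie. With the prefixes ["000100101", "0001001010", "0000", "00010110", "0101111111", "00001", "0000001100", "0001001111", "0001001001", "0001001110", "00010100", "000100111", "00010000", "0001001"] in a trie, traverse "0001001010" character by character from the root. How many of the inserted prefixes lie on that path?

Traverse "0001001010" character by character; count nodes along the way that are marked as word ends.
Prefixes of the query that are stored words: "0001001", "000100101", "0001001010"
Count: 3

3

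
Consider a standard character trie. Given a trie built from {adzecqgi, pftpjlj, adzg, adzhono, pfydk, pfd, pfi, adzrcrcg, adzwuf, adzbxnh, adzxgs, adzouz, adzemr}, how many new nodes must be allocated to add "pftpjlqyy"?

"pftpjl" is already a path in the trie; the remaining "qyy" must be added.
Each of the 3 remaining characters creates one node.

3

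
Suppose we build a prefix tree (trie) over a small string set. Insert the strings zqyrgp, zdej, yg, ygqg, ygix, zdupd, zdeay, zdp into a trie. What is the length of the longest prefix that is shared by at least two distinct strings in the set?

Look for the deepest trie node that still has at least two words in its subtree.
"zdeay" and "zdej" agree on "zde" (3 characters) before diverging; nothing deeper is shared.
Longest shared-prefix length: 3

3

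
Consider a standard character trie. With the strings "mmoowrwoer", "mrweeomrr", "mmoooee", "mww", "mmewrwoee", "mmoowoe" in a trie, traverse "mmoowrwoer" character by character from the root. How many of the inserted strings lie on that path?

1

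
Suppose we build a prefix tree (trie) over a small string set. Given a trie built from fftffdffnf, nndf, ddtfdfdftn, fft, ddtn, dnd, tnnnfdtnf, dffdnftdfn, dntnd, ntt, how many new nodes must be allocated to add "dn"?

0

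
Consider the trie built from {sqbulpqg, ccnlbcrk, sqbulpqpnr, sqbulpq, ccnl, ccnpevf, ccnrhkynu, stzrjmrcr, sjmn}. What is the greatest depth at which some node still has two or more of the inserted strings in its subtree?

The deepest shared node is where two words last agree before diverging.
e.g. "sqbulpq" and "sqbulpqg" share the prefix "sqbulpq" of length 7; no pair shares a longer one.
Longest shared-prefix length: 7

7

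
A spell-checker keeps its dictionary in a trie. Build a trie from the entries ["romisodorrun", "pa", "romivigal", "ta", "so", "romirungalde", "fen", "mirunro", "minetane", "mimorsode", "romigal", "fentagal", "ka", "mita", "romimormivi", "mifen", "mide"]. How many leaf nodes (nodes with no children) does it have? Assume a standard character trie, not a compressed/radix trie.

Leaves are exactly the stored words that no other stored word extends.
Those words: "fentagal", "ka", "mide", "mifen", "mimorsode", "minetane", "mirunro", "mita", "pa", "romigal", "romimormivi", "romirungalde", "romisodorrun", "romivigal", "so", "ta"
Leaf count: 16

16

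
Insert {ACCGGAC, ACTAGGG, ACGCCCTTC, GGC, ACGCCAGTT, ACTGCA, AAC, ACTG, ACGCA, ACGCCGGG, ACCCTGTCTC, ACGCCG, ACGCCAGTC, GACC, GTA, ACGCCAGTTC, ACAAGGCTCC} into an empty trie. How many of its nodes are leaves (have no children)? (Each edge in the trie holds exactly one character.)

Leaves are exactly the stored words that no other stored word extends.
Those words: "AAC", "ACAAGGCTCC", "ACCCTGTCTC", "ACCGGAC", "ACGCA", "ACGCCAGTC", "ACGCCAGTTC", "ACGCCCTTC", "ACGCCGGG", "ACTAGGG", "ACTGCA", "GACC", "GGC", "GTA"
Leaf count: 14

14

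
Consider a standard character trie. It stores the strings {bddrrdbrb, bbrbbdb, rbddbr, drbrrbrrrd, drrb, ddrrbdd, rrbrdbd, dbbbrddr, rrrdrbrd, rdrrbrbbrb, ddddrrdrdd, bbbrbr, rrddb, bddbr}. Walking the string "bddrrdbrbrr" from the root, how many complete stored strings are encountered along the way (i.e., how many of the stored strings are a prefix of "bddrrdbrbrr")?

1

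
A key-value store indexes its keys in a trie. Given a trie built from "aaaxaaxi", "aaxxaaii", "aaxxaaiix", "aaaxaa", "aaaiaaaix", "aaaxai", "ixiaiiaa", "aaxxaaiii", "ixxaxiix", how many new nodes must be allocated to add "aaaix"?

1

"aaai" is already a path in the trie; the remaining "x" must be added.
New nodes needed: |"aaaix"| − 4 = 5 − 4 = 1.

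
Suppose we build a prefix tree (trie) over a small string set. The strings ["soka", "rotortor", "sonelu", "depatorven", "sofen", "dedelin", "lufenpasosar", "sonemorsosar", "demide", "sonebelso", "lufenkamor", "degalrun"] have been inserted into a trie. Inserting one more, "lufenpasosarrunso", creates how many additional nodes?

"lufenpasosar" is already a path in the trie; the remaining "runso" must be added.
Each of the 5 remaining characters creates one node.

5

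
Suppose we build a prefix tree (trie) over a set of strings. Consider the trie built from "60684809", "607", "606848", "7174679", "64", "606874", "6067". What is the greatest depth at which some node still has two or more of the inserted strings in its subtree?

6

Equivalently: take the maximum, over all pairs, of their longest common prefix length.
"606848" and "60684809" agree on "606848" (6 characters) before diverging; nothing deeper is shared.
Longest shared-prefix length: 6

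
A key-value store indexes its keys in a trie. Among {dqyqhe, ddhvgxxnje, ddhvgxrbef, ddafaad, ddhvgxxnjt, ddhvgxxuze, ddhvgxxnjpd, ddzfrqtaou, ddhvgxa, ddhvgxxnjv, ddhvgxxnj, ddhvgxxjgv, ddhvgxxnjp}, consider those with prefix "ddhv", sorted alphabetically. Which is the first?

DFS of the "ddhv" subtree visits, in order: "ddhvgxa", "ddhvgxrbef", "ddhvgxxjgv", "ddhvgxxnj", "ddhvgxxnje", "ddhvgxxnjp", "ddhvgxxnjpd", "ddhvgxxnjt", "ddhvgxxnjv", "ddhvgxxuze"
Position 1: ddhvgxa

ddhvgxa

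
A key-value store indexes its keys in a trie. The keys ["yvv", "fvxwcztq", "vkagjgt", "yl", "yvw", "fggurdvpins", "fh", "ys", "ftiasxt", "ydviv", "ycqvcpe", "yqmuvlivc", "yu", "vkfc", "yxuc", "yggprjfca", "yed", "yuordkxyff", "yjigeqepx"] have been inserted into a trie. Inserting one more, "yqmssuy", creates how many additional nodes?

4

Walking "yqmssuy" from the root, the first 3 characters ("yqm") follow existing edges; "s" is the first miss.
So 7 − 3 = 4 new nodes.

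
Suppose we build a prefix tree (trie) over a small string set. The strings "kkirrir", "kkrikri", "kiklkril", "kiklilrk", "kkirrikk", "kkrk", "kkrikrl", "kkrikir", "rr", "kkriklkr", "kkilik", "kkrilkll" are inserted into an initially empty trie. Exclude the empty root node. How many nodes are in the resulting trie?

Insert word by word; a character creates a node only if that edge doesn't already exist:
  "kkirrir" → 7 new (k, k, i, r, r, i, r)
  "kkrikri" → prefix "kk" already present; 5 new (r, i, k, r, i)
  "kiklkril" → prefix "k" already present; 7 new (i, k, l, k, r, i, l)
  "kiklilrk" → prefix "kikl" already present; 4 new (i, l, r, k)
  "kkirrikk" → prefix "kkirri" already present; 2 new (k, k)
  "kkrk" → prefix "kkr" already present; 1 new (k)
  "kkrikrl" → prefix "kkrikr" already present; 1 new (l)
  "kkrikir" → prefix "kkrik" already present; 2 new (i, r)
  "rr" → 2 new (r, r)
  "kkriklkr" → prefix "kkrik" already present; 3 new (l, k, r)
  "kkilik" → prefix "kki" already present; 3 new (l, i, k)
  "kkrilkll" → prefix "kkri" already present; 4 new (l, k, l, l)
Total nodes = 7 + 5 + 7 + 4 + 2 + 1 + 1 + 2 + 2 + 3 + 3 + 4 = 41

41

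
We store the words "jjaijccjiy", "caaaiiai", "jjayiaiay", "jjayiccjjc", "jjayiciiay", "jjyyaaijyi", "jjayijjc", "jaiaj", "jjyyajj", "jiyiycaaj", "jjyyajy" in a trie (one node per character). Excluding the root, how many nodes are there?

59

For each word, the new-node count is its length minus the longest prefix already in the trie:
  "jjaijccjiy" → 10 new (j, j, a, i, j, c, c, j, i, y)
  "caaaiiai" → 8 new (c, a, a, a, i, i, a, i)
  "jjayiaiay" → prefix "jja" already present; 6 new (y, i, a, i, a, y)
  "jjayiccjjc" → prefix "jjayi" already present; 5 new (c, c, j, j, c)
  "jjayiciiay" → prefix "jjayic" already present; 4 new (i, i, a, y)
  "jjyyaaijyi" → prefix "jj" already present; 8 new (y, y, a, a, i, j, y, i)
  "jjayijjc" → prefix "jjayi" already present; 3 new (j, j, c)
  "jaiaj" → prefix "j" already present; 4 new (a, i, a, j)
  "jjyyajj" → prefix "jjyya" already present; 2 new (j, j)
  "jiyiycaaj" → prefix "j" already present; 8 new (i, y, i, y, c, a, a, j)
  "jjyyajy" → prefix "jjyyaj" already present; 1 new (y)
Total nodes = 10 + 8 + 6 + 5 + 4 + 8 + 3 + 4 + 2 + 8 + 1 = 59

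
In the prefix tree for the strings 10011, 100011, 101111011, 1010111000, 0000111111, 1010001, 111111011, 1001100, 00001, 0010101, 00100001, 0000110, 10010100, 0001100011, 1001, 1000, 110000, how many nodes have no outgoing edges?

Leaves are exactly the stored words that no other stored word extends.
Those words: "0000110", "0000111111", "0001100011", "00100001", "0010101", "100011", "10010100", "1001100", "1010001", "1010111000", "101111011", "110000", "111111011"
Leaf count: 13

13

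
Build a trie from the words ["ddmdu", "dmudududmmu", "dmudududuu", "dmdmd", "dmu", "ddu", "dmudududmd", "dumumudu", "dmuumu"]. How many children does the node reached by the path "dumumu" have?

Follow the path "dumumu" to its node, then look at its outgoing edges.
Characters that immediately follow "dumumu" among the stored strings: {d}.
That node has 1 child edge.

1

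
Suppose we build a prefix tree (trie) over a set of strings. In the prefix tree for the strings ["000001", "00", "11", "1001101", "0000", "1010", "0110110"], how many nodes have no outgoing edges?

A leaf is a node with no children — equivalently, the end of a word that is not a proper prefix of any other stored word.
Those words: "000001", "0110110", "1001101", "1010", "11"
Leaf count: 5

5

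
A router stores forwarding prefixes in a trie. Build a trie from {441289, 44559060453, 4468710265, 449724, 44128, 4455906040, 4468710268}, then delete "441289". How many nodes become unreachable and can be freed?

1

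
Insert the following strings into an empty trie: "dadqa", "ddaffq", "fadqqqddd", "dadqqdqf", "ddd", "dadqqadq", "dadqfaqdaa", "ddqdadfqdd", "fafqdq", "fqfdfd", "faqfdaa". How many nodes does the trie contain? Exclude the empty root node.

55

For each word, the new-node count is its length minus the longest prefix already in the trie:
  "dadqa" → 5 new (d, a, d, q, a)
  "ddaffq" → prefix "d" already present; 5 new (d, a, f, f, q)
  "fadqqqddd" → 9 new (f, a, d, q, q, q, d, d, d)
  "dadqqdqf" → prefix "dadq" already present; 4 new (q, d, q, f)
  "ddd" → prefix "dd" already present; 1 new (d)
  "dadqqadq" → prefix "dadqq" already present; 3 new (a, d, q)
  "dadqfaqdaa" → prefix "dadq" already present; 6 new (f, a, q, d, a, a)
  "ddqdadfqdd" → prefix "dd" already present; 8 new (q, d, a, d, f, q, d, d)
  "fafqdq" → prefix "fa" already present; 4 new (f, q, d, q)
  "fqfdfd" → prefix "f" already present; 5 new (q, f, d, f, d)
  "faqfdaa" → prefix "fa" already present; 5 new (q, f, d, a, a)
Total nodes = 5 + 5 + 9 + 4 + 1 + 3 + 6 + 8 + 4 + 5 + 5 = 55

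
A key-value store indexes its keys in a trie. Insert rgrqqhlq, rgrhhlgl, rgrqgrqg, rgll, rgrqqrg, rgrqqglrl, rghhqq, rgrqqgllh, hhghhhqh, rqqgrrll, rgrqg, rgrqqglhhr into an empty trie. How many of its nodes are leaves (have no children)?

A leaf is a node with no children — equivalently, the end of a word that is not a proper prefix of any other stored word.
Those words: "hhghhhqh", "rghhqq", "rgll", "rgrhhlgl", "rgrqgrqg", "rgrqqglhhr", "rgrqqgllh", "rgrqqglrl", "rgrqqhlq", "rgrqqrg", "rqqgrrll"
Leaf count: 11

11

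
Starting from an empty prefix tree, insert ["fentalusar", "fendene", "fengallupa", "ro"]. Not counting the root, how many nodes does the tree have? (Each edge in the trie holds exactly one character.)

Insert word by word; a character creates a node only if that edge doesn't already exist:
  "fentalusar" → 10 new (f, e, n, t, a, l, u, s, a, r)
  "fendene" → prefix "fen" already present; 4 new (d, e, n, e)
  "fengallupa" → prefix "fen" already present; 7 new (g, a, l, l, u, p, a)
  "ro" → 2 new (r, o)
Total nodes = 10 + 4 + 7 + 2 = 23

23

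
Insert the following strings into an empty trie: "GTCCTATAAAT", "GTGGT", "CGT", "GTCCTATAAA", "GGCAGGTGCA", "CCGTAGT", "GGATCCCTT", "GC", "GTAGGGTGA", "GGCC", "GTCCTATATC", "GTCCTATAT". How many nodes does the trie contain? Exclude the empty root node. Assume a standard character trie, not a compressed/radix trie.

50

Count nodes per top-level branch (shared prefixes stored once):
  'C'-branch (CCGTAGT, CGT): 9 nodes
  'G'-branch (GC, GGATCCCTT, GGCAGGTGCA, GGCC, GTAGGGTGA, GTCCTATAAA, GTCCTATAAAT, GTCCTATAT, GTCCTATATC, GTGGT): 41 nodes
Sum: 50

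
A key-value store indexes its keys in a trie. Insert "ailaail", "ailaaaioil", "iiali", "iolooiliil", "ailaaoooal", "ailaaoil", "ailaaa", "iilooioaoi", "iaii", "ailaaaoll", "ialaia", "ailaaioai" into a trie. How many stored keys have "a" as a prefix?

7

Traverse to the node for "a", then collect every word in that subtree.
Words under "a": ailaaa, ailaaaioil, ailaaaoll, ailaail, ailaaioai, ailaaoil, ailaaoooal
Count: 7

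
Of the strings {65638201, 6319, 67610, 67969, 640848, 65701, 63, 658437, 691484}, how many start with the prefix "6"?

9

Filter for entries beginning with "6":
Words under "6": 63, 6319, 640848, 65638201, 65701, 658437, 67610, 67969, 691484
Count: 9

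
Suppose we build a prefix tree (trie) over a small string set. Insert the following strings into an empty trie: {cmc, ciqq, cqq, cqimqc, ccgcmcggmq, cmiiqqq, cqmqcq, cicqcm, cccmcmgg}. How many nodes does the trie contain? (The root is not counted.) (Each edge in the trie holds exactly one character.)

40

Count nodes per top-level branch (shared prefixes stored once):
  'c'-branch (cccmcmgg, ccgcmcggmq, cicqcm, ciqq, cmc, cmiiqqq, cqimqc, cqmqcq, cqq): 40 nodes
Sum: 40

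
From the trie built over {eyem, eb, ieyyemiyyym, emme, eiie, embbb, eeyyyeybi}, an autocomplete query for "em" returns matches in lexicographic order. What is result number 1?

Filter for "em…" and sort: "embbb", "emme"
The 1st is embbb.

embbb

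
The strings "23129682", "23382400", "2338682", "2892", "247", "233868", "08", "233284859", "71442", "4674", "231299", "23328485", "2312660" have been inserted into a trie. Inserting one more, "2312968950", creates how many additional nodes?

3

Walking "2312968950" from the root, the first 7 characters ("2312968") follow existing edges; "9" is the first miss.
So 10 − 7 = 3 new nodes.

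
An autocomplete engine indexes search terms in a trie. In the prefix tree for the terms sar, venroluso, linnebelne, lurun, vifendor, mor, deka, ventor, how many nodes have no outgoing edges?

8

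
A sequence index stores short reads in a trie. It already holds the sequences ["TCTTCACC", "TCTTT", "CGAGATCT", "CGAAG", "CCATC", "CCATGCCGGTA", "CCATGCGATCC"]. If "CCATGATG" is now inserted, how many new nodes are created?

"CCATG" is already a path in the trie; the remaining "ATG" must be added.
New nodes needed: |"CCATGATG"| − 5 = 8 − 5 = 3.

3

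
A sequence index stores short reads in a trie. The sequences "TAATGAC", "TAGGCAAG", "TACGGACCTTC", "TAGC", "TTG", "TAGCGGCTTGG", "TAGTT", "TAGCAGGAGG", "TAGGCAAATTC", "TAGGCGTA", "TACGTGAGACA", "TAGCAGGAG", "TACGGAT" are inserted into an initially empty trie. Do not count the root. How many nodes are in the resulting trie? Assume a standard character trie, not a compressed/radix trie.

55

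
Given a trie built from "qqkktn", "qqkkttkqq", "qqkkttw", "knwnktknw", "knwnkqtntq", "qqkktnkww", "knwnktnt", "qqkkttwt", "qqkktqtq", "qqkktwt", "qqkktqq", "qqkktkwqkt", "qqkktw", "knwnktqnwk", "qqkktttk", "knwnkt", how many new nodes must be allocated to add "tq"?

Nothing in the trie begins with "t"; the whole of "tq" is new.
2 − 0 = 2 new nodes.

2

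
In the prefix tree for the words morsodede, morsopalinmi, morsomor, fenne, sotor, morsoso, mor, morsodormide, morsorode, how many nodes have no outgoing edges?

Leaves are exactly the stored words that no other stored word extends.
Those words: "fenne", "morsodede", "morsodormide", "morsomor", "morsopalinmi", "morsorode", "morsoso", "sotor"
Leaf count: 8

8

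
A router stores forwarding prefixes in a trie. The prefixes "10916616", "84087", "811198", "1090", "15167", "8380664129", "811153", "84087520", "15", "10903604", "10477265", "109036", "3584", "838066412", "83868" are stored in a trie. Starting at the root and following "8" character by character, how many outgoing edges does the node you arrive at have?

3

Follow the path "8" to its node, then look at its outgoing edges.
Characters that immediately follow "8" among the stored strings: {1, 3, 4}.
That node has 3 child edges.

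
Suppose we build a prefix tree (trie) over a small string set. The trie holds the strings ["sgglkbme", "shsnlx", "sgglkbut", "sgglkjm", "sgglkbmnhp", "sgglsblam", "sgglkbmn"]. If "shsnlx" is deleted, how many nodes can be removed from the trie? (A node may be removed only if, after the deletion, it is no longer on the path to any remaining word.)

Walk "shsnlx" from the leaf back toward the root, removing each node that no remaining word uses.
The suffix "hsnlx" (5 nodes) is used only by "shsnlx"; the node for "s" still has the child "g", so pruning stops there.
Nodes removed: 5

5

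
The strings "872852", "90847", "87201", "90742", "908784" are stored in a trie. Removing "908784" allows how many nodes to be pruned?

Walk "908784" from the leaf back toward the root, removing each node that no remaining word uses.
The suffix "784" (3 nodes) is used only by "908784"; the node for "908" still has the child "4", so pruning stops there.
Nodes removed: 3

3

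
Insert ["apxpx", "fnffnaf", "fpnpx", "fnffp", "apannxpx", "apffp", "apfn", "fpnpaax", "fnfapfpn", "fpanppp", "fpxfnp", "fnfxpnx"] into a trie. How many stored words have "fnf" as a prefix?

Walk to "fnf"; the words in its subtree are exactly those with that prefix.
Words under "fnf": fnfapfpn, fnffnaf, fnffp, fnfxpnx
Count: 4

4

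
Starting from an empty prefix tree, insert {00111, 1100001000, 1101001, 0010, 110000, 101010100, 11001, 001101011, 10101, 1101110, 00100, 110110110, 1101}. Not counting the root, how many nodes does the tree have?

42

Trace insertions, counting only characters that open a new branch:
  "00111" → 5 new (0, 0, 1, 1, 1)
  "1100001000" → 10 new (1, 1, 0, 0, 0, 0, 1, 0, 0, 0)
  "1101001" → prefix "110" already present; 4 new (1, 0, 0, 1)
  "0010" → prefix "001" already present; 1 new (0)
  "110000" → prefix "110000" already present; 0 new (none)
  "101010100" → prefix "1" already present; 8 new (0, 1, 0, 1, 0, 1, 0, 0)
  "11001" → prefix "1100" already present; 1 new (1)
  "001101011" → prefix "0011" already present; 5 new (0, 1, 0, 1, 1)
  "10101" → prefix "10101" already present; 0 new (none)
  "1101110" → prefix "1101" already present; 3 new (1, 1, 0)
  "00100" → prefix "0010" already present; 1 new (0)
  "110110110" → prefix "11011" already present; 4 new (0, 1, 1, 0)
  "1101" → prefix "1101" already present; 0 new (none)
Total nodes = 5 + 10 + 4 + 1 + 0 + 8 + 1 + 5 + 0 + 3 + 1 + 4 + 0 = 42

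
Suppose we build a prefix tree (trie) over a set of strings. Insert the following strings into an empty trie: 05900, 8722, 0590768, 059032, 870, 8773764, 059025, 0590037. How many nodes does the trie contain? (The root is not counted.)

24

Count nodes per top-level branch (shared prefixes stored once):
  '0'-branch (05900, 0590037, 059025, 059032, 0590768): 14 nodes
  '8'-branch (870, 8722, 8773764): 10 nodes
Sum: 24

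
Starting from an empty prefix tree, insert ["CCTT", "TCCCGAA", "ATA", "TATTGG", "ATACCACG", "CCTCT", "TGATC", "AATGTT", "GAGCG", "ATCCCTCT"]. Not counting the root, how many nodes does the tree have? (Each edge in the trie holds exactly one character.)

46

Count nodes per top-level branch (shared prefixes stored once):
  'A'-branch (AATGTT, ATA, ATACCACG, ATCCCTCT): 19 nodes
  'C'-branch (CCTCT, CCTT): 6 nodes
  'G'-branch (GAGCG): 5 nodes
  'T'-branch (TATTGG, TCCCGAA, TGATC): 16 nodes
Sum: 46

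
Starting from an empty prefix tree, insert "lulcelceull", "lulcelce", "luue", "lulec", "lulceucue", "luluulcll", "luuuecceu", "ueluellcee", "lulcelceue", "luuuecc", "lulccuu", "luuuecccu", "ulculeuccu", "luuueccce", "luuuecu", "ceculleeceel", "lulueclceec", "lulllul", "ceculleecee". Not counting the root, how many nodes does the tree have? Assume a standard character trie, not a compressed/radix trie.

81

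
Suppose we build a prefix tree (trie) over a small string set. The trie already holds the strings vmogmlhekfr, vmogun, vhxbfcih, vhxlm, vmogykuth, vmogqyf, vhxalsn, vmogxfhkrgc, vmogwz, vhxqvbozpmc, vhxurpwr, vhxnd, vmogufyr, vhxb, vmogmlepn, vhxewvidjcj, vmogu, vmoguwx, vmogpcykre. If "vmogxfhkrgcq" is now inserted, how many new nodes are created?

1

"vmogxfhkrgc" is already a path in the trie; the remaining "q" must be added.
New nodes needed: |"vmogxfhkrgcq"| − 11 = 12 − 11 = 1.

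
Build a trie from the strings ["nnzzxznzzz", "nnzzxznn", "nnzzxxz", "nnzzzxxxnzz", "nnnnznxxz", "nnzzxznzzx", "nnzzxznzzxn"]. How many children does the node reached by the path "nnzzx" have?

2

Follow the path "nnzzx" to its node, then look at its outgoing edges.
Characters that immediately follow "nnzzx" among the stored strings: {x, z}.
That node has 2 child edges.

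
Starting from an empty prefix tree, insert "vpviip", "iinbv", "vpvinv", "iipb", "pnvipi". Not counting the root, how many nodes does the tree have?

Count nodes per top-level branch (shared prefixes stored once):
  'i'-branch (iinbv, iipb): 7 nodes
  'p'-branch (pnvipi): 6 nodes
  'v'-branch (vpviip, vpvinv): 8 nodes
Sum: 21

21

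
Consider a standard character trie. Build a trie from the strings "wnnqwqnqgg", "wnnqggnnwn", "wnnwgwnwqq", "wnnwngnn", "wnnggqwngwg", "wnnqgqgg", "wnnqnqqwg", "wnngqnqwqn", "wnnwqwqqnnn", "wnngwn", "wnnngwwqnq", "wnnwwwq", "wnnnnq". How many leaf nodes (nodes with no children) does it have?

13

A leaf is a node with no children — equivalently, the end of a word that is not a proper prefix of any other stored word.
Those words: "wnnggqwngwg", "wnngqnqwqn", "wnngwn", "wnnngwwqnq", "wnnnnq", "wnnqggnnwn", "wnnqgqgg", "wnnqnqqwg", "wnnqwqnqgg", "wnnwgwnwqq", "wnnwngnn", "wnnwqwqqnnn", "wnnwwwq"
Leaf count: 13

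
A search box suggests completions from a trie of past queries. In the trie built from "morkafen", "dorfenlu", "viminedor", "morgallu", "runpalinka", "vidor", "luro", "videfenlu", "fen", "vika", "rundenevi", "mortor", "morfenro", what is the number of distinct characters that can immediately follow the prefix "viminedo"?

The children of the "viminedo" node are the distinct next characters among strings starting with "viminedo".
Characters that immediately follow "viminedo" among the stored strings: {r}.
That node has 1 child edge.

1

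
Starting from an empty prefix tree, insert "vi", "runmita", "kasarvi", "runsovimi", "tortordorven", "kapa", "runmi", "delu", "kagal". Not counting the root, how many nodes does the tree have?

Trace insertions, counting only characters that open a new branch:
  "vi" → 2 new (v, i)
  "runmita" → 7 new (r, u, n, m, i, t, a)
  "kasarvi" → 7 new (k, a, s, a, r, v, i)
  "runsovimi" → prefix "run" already present; 6 new (s, o, v, i, m, i)
  "tortordorven" → 12 new (t, o, r, t, o, r, d, o, r, v, e, n)
  "kapa" → prefix "ka" already present; 2 new (p, a)
  "runmi" → prefix "runmi" already present; 0 new (none)
  "delu" → 4 new (d, e, l, u)
  "kagal" → prefix "ka" already present; 3 new (g, a, l)
Total nodes = 2 + 7 + 7 + 6 + 12 + 2 + 0 + 4 + 3 = 43

43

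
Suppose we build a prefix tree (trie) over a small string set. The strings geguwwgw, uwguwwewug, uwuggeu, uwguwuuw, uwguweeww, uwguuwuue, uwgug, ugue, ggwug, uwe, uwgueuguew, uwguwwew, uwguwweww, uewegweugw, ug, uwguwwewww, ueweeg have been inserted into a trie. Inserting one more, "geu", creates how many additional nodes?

1

The longest prefix of "geu" already in the trie is "ge" (length 2).
New nodes needed: |"geu"| − 2 = 3 − 2 = 1.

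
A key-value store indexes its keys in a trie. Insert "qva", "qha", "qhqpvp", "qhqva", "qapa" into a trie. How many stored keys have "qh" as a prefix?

Walk to "qh"; the words in its subtree are exactly those with that prefix.
Matches: "qha", "qhqpvp", "qhqva"
Count: 3

3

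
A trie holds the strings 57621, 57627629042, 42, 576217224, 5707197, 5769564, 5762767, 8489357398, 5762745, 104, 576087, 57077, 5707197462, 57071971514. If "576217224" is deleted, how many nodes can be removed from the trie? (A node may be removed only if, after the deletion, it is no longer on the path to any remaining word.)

4

Walk "576217224" from the leaf back toward the root, removing each node that no remaining word uses.
The suffix "7224" (4 nodes) is used only by "576217224"; "57621" is itself a stored word, so pruning stops there.
Nodes removed: 4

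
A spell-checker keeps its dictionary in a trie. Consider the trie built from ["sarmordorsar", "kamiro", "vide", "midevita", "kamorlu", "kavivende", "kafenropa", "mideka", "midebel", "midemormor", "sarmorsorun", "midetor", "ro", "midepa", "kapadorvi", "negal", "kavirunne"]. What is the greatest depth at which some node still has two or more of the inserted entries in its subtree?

The deepest shared node is where two words last agree before diverging.
e.g. "sarmordorsar" and "sarmorsorun" share the prefix "sarmor" of length 6; no pair shares a longer one.
Longest shared-prefix length: 6

6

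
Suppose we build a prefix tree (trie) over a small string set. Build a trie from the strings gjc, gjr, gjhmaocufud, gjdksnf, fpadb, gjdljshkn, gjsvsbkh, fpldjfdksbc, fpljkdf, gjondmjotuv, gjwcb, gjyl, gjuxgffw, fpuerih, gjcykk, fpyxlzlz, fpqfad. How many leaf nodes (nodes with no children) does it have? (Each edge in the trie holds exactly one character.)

16

Leaves are exactly the stored words that no other stored word extends.
Those words: "fpadb", "fpldjfdksbc", "fpljkdf", "fpqfad", "fpuerih", "fpyxlzlz", "gjcykk", "gjdksnf", "gjdljshkn", "gjhmaocufud", "gjondmjotuv", "gjr", "gjsvsbkh", "gjuxgffw", "gjwcb", "gjyl"
Leaf count: 16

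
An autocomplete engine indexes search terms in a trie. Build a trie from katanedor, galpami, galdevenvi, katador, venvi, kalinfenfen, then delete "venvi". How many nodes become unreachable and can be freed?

Walk "venvi" from the leaf back toward the root, removing each node that no remaining word uses.
No other word shares any prefix with "venvi", so all 5 of its nodes go.
Nodes removed: 5

5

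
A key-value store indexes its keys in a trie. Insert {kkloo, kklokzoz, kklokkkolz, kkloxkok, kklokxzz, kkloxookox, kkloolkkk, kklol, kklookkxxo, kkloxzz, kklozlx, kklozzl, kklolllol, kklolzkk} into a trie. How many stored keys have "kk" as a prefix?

Walk to "kk"; the words in its subtree are exactly those with that prefix.
Matches: "kklokkkolz", "kklokxzz", "kklokzoz", "kklol", "kklolllol", "kklolzkk", "kkloo", "kklookkxxo", "kkloolkkk", "kkloxkok", "kkloxookox", "kkloxzz", "kklozlx", "kklozzl"
Count: 14

14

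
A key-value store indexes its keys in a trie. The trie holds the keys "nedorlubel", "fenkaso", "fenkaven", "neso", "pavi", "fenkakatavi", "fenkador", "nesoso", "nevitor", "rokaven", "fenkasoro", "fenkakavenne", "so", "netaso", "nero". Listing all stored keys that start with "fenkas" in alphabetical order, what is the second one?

fenkasoro

DFS of the "fenkas" subtree visits, in order: "fenkaso", "fenkasoro"
The 2nd is fenkasoro.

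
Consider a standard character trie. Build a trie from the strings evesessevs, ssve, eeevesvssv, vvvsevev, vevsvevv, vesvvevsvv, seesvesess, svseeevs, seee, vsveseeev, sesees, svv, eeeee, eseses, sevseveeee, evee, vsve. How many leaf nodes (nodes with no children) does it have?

16

A leaf is a node with no children — equivalently, the end of a word that is not a proper prefix of any other stored word.
Those words: "eeeee", "eeevesvssv", "eseses", "evee", "evesessevs", "seee", "seesvesess", "sesees", "sevseveeee", "ssve", "svseeevs", "svv", "vesvvevsvv", "vevsvevv", "vsveseeev", "vvvsevev"
Leaf count: 16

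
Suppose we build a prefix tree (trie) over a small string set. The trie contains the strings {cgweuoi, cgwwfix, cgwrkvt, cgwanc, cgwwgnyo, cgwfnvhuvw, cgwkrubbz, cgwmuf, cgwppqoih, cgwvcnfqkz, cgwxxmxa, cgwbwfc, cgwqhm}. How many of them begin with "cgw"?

Traverse to the node for "cgw", then collect every word in that subtree.
Matches: "cgwanc", "cgwbwfc", "cgweuoi", "cgwfnvhuvw", "cgwkrubbz", "cgwmuf", "cgwppqoih", "cgwqhm", "cgwrkvt", "cgwvcnfqkz", "cgwwfix", "cgwwgnyo", "cgwxxmxa"
Count: 13

13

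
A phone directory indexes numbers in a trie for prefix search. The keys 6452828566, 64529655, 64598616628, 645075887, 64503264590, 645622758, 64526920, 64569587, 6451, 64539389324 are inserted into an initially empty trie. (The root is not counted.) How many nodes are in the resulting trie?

58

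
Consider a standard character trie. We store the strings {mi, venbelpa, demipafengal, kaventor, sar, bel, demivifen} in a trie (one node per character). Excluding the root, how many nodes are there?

Trace insertions, counting only characters that open a new branch:
  "mi" → 2 new (m, i)
  "venbelpa" → 8 new (v, e, n, b, e, l, p, a)
  "demipafengal" → 12 new (d, e, m, i, p, a, f, e, n, g, a, l)
  "kaventor" → 8 new (k, a, v, e, n, t, o, r)
  "sar" → 3 new (s, a, r)
  "bel" → 3 new (b, e, l)
  "demivifen" → prefix "demi" already present; 5 new (v, i, f, e, n)
Total nodes = 2 + 8 + 12 + 8 + 3 + 3 + 5 = 41

41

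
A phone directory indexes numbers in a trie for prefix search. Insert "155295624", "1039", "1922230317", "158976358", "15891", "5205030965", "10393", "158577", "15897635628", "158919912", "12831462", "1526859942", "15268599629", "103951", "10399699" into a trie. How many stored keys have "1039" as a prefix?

Filter for entries beginning with "1039":
Matches: "1039", "10393", "103951", "10399699"
Count: 4

4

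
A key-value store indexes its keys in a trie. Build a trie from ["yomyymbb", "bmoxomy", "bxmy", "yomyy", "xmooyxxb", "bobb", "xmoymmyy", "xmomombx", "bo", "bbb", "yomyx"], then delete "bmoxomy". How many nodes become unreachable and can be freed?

6

Walk "bmoxomy" from the leaf back toward the root, removing each node that no remaining word uses.
The suffix "moxomy" (6 nodes) is used only by "bmoxomy"; the node for "b" still has the child "x", so pruning stops there.
Nodes removed: 6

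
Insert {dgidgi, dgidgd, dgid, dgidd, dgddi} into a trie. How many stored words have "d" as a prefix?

5

Walk to "d"; the words in its subtree are exactly those with that prefix.
Matches: "dgddi", "dgid", "dgidd", "dgidgd", "dgidgi"
Count: 5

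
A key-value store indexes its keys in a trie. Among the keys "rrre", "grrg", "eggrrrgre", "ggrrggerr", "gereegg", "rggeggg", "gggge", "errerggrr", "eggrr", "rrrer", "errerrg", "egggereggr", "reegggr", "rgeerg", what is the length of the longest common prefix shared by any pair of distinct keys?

Look for the deepest trie node that still has at least two words in its subtree.
e.g. "eggrr" and "eggrrrgre" share the prefix "eggrr" of length 5; no pair shares a longer one.
Longest shared-prefix length: 5

5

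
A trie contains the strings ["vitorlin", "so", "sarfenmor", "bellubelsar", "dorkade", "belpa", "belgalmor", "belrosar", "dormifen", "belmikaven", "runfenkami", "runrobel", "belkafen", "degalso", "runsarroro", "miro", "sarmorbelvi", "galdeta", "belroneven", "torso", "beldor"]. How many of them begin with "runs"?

Walk to "runs"; the words in its subtree are exactly those with that prefix.
Words under "runs": runsarroro
Count: 1

1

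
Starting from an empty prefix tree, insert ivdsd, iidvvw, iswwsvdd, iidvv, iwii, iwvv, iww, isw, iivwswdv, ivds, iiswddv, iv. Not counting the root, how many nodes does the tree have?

Trie structure (* marks end of a word):
(root)
└─ i
   ├─ i
   │  ├─ d
   │  │  └─ v
   │  │     └─ v *
   │  │        └─ w *
   │  ├─ s
   │  │  └─ w
   │  │     └─ d
   │  │        └─ d
   │  │           └─ v *
   │  └─ v
   │     └─ w
   │        └─ s
   │           └─ w
   │              └─ d
   │                 └─ v *
   ├─ s
   │  └─ w *
   │     └─ w
   │        └─ s
   │           └─ v
   │              └─ d
   │                 └─ d *
   ├─ v *
   │  └─ d
   │     └─ s *
   │        └─ d *
   └─ w
      ├─ i
      │  └─ i *
      ├─ v
      │  └─ v *
      └─ w *
Counting every labelled node above: 34.

34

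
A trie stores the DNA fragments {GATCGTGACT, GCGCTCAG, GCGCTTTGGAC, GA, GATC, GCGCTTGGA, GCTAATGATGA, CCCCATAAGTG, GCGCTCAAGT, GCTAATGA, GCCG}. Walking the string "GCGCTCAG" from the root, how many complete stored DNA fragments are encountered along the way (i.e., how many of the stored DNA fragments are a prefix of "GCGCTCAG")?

1

Traverse "GCGCTCAG" character by character; count nodes along the way that are marked as word ends.
Prefixes of the query that are stored words: "GCGCTCAG"
Count: 1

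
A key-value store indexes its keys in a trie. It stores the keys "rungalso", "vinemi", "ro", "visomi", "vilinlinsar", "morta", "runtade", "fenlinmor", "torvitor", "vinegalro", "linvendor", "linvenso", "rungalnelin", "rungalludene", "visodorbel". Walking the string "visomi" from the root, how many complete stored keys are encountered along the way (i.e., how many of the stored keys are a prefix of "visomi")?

1

Traverse "visomi" character by character; count nodes along the way that are marked as word ends.
Prefixes of the query that are stored words: "visomi"
Count: 1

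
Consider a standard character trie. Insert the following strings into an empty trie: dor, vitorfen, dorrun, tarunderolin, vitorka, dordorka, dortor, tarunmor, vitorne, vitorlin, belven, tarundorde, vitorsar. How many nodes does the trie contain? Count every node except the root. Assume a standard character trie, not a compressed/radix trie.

Trace insertions, counting only characters that open a new branch:
  "dor" → 3 new (d, o, r)
  "vitorfen" → 8 new (v, i, t, o, r, f, e, n)
  "dorrun" → prefix "dor" already present; 3 new (r, u, n)
  "tarunderolin" → 12 new (t, a, r, u, n, d, e, r, o, l, i, n)
  "vitorka" → prefix "vitor" already present; 2 new (k, a)
  "dordorka" → prefix "dor" already present; 5 new (d, o, r, k, a)
  "dortor" → prefix "dor" already present; 3 new (t, o, r)
  "tarunmor" → prefix "tarun" already present; 3 new (m, o, r)
  "vitorne" → prefix "vitor" already present; 2 new (n, e)
  "vitorlin" → prefix "vitor" already present; 3 new (l, i, n)
  "belven" → 6 new (b, e, l, v, e, n)
  "tarundorde" → prefix "tarund" already present; 4 new (o, r, d, e)
  "vitorsar" → prefix "vitor" already present; 3 new (s, a, r)
Total nodes = 3 + 8 + 3 + 12 + 2 + 5 + 3 + 3 + 2 + 3 + 6 + 4 + 3 = 57

57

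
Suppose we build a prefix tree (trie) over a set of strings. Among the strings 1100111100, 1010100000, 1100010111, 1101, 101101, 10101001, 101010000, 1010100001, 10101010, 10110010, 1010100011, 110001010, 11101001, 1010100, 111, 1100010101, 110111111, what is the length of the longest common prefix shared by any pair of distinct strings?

The deepest shared node is where two words last agree before diverging.
e.g. "101010000" and "1010100000" share the prefix "101010000" of length 9; no pair shares a longer one.
Longest shared-prefix length: 9

9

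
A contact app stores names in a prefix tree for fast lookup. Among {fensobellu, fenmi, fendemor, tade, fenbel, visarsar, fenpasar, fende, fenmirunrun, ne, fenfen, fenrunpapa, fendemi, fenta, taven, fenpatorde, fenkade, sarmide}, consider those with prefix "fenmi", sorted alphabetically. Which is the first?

fenmi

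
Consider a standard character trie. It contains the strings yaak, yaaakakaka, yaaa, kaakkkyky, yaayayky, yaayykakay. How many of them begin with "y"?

Traverse to the node for "y", then collect every word in that subtree.
Matches: "yaaa", "yaaakakaka", "yaak", "yaayayky", "yaayykakay"
Count: 5

5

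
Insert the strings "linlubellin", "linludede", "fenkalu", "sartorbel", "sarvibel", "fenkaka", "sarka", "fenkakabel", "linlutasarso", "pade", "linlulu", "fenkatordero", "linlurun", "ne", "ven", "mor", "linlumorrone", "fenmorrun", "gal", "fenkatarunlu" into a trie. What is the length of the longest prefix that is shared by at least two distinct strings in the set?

7

The deepest shared node is where two words last agree before diverging.
"fenkaka" and "fenkakabel" agree on "fenkaka" (7 characters) before diverging; nothing deeper is shared.
Longest shared-prefix length: 7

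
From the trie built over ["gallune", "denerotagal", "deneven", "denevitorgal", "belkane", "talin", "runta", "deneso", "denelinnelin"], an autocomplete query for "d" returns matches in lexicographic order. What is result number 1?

denelinnelin

Words with prefix "d", in lexicographic order: "denelinnelin", "denerotagal", "deneso", "deneven", "denevitorgal"
Position 1: denelinnelin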